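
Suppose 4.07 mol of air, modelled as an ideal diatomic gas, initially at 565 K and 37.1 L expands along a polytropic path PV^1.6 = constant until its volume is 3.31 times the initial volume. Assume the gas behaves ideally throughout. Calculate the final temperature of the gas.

P₁ = nRT₁/V₁ = 4.07×8.314×565/37.1 = 515 kPa.
Polytropic n=1.6: T₂ = T₁(V₁/V₂)^(n−1) = 565×(0.302)^0.60 = 276 K; P₂ = P₁(V₁/V₂)^n = 75.9 kPa.

276 K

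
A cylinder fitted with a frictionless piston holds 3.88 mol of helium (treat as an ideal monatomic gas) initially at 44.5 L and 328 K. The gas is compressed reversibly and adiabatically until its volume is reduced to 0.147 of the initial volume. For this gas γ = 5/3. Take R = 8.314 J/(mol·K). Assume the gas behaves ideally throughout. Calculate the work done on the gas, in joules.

P₁ = nRT₁/V₁ = 3.88×8.314×328/44.5 = 238 kPa.
Adiabatic: TV^(γ−1) = const ⇒ T₂ = 328×(6.80)^0.667 = 1180 K; PV^γ = const ⇒ P₂ = 5810 kPa.
ΔU = nCvΔT = 3.88×12.5×(1180−328) = 41100 J.
Q = 0 for an adiabatic process, so W = −ΔU = -41100 J.
Work done on the gas = −W_by = 41100 J.

41100 J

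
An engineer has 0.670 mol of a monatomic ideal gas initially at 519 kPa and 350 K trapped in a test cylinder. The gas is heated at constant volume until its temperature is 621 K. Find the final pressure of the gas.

V₁ = nRT₁/P₁ = 0.670×8.314×350/519 = 3.76 L.
Isochoric: V stays 3.76 L; P/T = const ⇒ T₂ = 621 K, P₂ = 921 kPa.

921 kPa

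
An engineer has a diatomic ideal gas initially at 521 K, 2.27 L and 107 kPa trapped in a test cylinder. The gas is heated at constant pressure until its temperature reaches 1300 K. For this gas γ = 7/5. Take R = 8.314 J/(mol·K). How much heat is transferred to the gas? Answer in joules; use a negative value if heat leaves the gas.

1270 J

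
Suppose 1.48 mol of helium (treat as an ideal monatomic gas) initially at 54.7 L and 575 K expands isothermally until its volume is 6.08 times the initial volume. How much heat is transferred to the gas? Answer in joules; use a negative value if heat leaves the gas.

12800 J

P₁ = nRT₁/V₁ = 1.48×8.314×575/54.7 = 129 kPa.
Isothermal: T stays 575 K; PV = const ⇒ V₂ = 333 L, P₂ = 21.3 kPa.
ΔU = 0 (ideal gas, T constant).
W = nRT ln(V₂/V₁) = 1.48×8.314×575×ln(6.08) = 12800 J.
Q = ΔU + W = 12800 J.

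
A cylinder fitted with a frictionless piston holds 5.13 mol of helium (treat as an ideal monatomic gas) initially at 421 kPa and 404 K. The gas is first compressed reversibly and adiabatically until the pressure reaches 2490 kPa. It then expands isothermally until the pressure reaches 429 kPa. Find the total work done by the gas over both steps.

34900 J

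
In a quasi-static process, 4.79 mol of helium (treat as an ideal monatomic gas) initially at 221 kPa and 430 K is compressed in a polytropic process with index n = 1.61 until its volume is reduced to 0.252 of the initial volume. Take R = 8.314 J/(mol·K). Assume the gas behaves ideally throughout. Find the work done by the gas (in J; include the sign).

V₁ = nRT₁/P₁ = 4.79×8.314×430/221 = 77.5 L.
Polytropic n=1.61: T₂ = T₁(V₁/V₂)^(n−1) = 430×(3.97)^0.61 = 997 K; P₂ = P₁(V₁/V₂)^n = 2030 kPa.
W = (P₁V₁−P₂V₂)/(n−1) = (221×77.5−2030×19.5)/0.61 = -37000 J.

-37000 J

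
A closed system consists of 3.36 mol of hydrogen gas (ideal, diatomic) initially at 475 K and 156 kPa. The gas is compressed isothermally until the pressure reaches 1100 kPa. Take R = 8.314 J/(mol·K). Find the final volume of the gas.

V₁ = nRT₁/P₁ = 3.36×8.314×475/156 = 85.1 L.
Isothermal: T stays 475 K; PV = const ⇒ V₂ = 12.1 L, P₂ = 1100 kPa.

12.1 L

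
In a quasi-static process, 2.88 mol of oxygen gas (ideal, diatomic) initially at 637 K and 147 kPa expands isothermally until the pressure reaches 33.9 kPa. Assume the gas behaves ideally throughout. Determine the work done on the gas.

V₁ = nRT₁/P₁ = 2.88×8.314×637/147 = 104 L.
Isothermal: T stays 637 K; PV = const ⇒ V₂ = 450 L, P₂ = 33.9 kPa.
W = nRT ln(V₂/V₁) = 2.88×8.314×637×ln(4.34) = 22400 J.
Work done on the gas = −W_by = -22400 J.

-22400 J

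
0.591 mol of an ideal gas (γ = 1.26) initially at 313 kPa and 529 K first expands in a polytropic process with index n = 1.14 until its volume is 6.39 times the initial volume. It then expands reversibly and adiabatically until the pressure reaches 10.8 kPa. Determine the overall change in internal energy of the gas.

-4040 J

V₁ = nRT₁/P₁ = 0.591×8.314×529/313 = 8.30 L.
Step 1 — Polytropic n=1.14: T₂ = T₁(V₁/V₂)^(n−1) = 529×(0.156)^0.14 = 408 K; P₂ = P₁(V₁/V₂)^n = 37.8 kPa.
W = (P₁V₁−P₂V₂)/(n−1) = (313×8.30−37.8×53.1)/0.14 = 4250 J.
ΔU = nCvΔT = 0.591×32.0×(408−529) = -2290 J.
Q = ΔU + W = 1960 J.
State after step 1: P = 37.8 kPa, V = 53.1 L, T = 408 K.
Step 2 — Adiabatic: T₂/T₁ = (P₂/P₁)^((γ−1)/γ) ⇒ T₂ = 408×(0.286)^0.206 = 315 K; V₂ = 143 L.
ΔU = nCvΔT = 0.591×32.0×(315−408) = -1760 J.
Q = 0 for an adiabatic process, so W = −ΔU = 1760 J.
Net over both steps: W = 6000 J, Q = 1960 J, ΔU = -4040 J.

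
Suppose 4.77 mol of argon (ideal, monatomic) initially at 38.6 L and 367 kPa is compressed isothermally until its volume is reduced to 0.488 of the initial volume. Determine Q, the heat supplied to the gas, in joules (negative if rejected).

-10200 J

T₁ = P₁V₁/(nR) = 367×38.6/(4.77×8.314) = 357 K.
Isothermal: T stays 357 K; PV = const ⇒ V₂ = 18.8 L, P₂ = 752 kPa.
ΔU = 0 (ideal gas, T constant).
W = nRT ln(V₂/V₁) = 4.77×8.314×357×ln(0.488) = -10200 J.
Q = ΔU + W = -10200 J.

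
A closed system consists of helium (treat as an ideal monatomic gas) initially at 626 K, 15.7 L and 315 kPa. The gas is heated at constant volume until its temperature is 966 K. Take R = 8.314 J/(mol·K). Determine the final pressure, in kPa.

486 kPa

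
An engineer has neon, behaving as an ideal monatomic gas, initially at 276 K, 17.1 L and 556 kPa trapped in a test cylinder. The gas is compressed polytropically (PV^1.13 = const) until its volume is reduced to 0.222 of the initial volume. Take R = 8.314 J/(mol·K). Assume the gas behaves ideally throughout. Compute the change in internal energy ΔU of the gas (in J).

3080 J

n = P₁V₁/(RT₁) = 556×17.1/(8.314×276) = 4.14 mol.
Polytropic n=1.13: T₂ = T₁(V₁/V₂)^(n−1) = 276×(4.50)^0.13 = 336 K; P₂ = P₁(V₁/V₂)^n = 3050 kPa.
For an ideal gas ΔU = nCvΔT with Cv = (3/2)R = 12.5 J/(mol·K).
ΔU = 4.14×12.5×(336−276) = 3080 J.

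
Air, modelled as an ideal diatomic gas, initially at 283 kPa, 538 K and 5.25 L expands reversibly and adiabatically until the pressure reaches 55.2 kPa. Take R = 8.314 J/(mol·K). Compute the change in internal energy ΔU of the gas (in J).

n = P₁V₁/(RT₁) = 283×5.25/(8.314×538) = 0.332 mol.
Adiabatic: T₂/T₁ = (P₂/P₁)^((γ−1)/γ) ⇒ T₂ = 538×(0.195)^0.286 = 337 K; V₂ = 16.9 L.
For an ideal gas ΔU = nCvΔT with Cv = (5/2)R = 20.8 J/(mol·K).
ΔU = 0.332×20.8×(337−538) = -1390 J.

-1390 J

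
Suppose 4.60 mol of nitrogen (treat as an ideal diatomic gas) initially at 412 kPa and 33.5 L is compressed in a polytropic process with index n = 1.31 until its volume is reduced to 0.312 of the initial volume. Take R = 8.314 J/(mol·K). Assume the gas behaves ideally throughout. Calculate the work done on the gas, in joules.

T₁ = P₁V₁/(nR) = 412×33.5/(4.60×8.314) = 361 K.
Polytropic n=1.31: T₂ = T₁(V₁/V₂)^(n−1) = 361×(3.21)^0.31 = 518 K; P₂ = P₁(V₁/V₂)^n = 1890 kPa.
W = (P₁V₁−P₂V₂)/(n−1) = (412×33.5−1890×10.5)/0.31 = -19400 J.
Work done on the gas = −W_by = 19400 J.

19400 J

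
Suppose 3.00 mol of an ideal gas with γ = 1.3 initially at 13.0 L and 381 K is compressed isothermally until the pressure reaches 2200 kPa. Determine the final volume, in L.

P₁ = nRT₁/V₁ = 3.00×8.314×381/13.0 = 731 kPa.
Isothermal: T stays 381 K; PV = const ⇒ V₂ = 4.32 L, P₂ = 2200 kPa.

4.32 L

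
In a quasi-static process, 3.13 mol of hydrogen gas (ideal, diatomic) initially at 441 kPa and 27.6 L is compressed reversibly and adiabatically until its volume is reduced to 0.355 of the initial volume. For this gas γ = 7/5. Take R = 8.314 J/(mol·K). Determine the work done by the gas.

T₁ = P₁V₁/(nR) = 441×27.6/(3.13×8.314) = 468 K.
Adiabatic: TV^(γ−1) = const ⇒ T₂ = 468×(2.82)^0.400 = 708 K; PV^γ = const ⇒ P₂ = 1880 kPa.
ΔU = nCvΔT = 3.13×20.8×(708−468) = 15600 J.
Q = 0 for an adiabatic process, so W = −ΔU = -15600 J.

-15600 J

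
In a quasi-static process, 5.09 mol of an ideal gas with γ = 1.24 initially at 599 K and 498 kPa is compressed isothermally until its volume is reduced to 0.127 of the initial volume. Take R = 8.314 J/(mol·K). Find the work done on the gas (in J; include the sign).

V₁ = nRT₁/P₁ = 5.09×8.314×599/498 = 50.9 L.
Isothermal: T stays 599 K; PV = const ⇒ V₂ = 6.46 L, P₂ = 3920 kPa.
W = nRT ln(V₂/V₁) = 5.09×8.314×599×ln(0.127) = -52300 J.
Work done on the gas = −W_by = 52300 J.

52300 J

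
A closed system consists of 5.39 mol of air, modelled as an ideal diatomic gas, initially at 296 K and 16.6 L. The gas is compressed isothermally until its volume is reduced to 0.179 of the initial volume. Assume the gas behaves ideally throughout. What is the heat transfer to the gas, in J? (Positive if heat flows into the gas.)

P₁ = nRT₁/V₁ = 5.39×8.314×296/16.6 = 799 kPa.
Isothermal: T stays 296 K; PV = const ⇒ V₂ = 2.97 L, P₂ = 4460 kPa.
ΔU = 0 (ideal gas, T constant).
W = nRT ln(V₂/V₁) = 5.39×8.314×296×ln(0.179) = -22800 J.
Q = ΔU + W = -22800 J.

-22800 J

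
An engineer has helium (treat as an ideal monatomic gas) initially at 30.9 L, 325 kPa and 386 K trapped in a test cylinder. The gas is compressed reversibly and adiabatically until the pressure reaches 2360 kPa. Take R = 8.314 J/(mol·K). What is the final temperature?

853 K

Adiabatic: T₂/T₁ = (P₂/P₁)^((γ−1)/γ) ⇒ T₂ = 386×(7.26)^0.400 = 853 K; V₂ = 9.40 L.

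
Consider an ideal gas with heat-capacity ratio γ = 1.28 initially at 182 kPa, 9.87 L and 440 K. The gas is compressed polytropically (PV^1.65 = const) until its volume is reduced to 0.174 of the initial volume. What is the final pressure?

3260 kPa

Polytropic n=1.65: T₂ = T₁(V₁/V₂)^(n−1) = 440×(5.75)^0.65 = 1370 K; P₂ = P₁(V₁/V₂)^n = 3260 kPa.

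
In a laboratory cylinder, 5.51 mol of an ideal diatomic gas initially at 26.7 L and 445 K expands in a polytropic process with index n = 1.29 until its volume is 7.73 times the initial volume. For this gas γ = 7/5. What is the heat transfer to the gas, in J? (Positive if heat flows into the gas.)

8650 J

P₁ = nRT₁/V₁ = 5.51×8.314×445/26.7 = 764 kPa.
Polytropic n=1.29: T₂ = T₁(V₁/V₂)^(n−1) = 445×(0.129)^0.29 = 246 K; P₂ = P₁(V₁/V₂)^n = 54.6 kPa.
W = (P₁V₁−P₂V₂)/(n−1) = (764×26.7−54.6×206)/0.29 = 31400 J.
ΔU = nCvΔT = 5.51×20.8×(246−445) = -22800 J.
Q = ΔU + W = 8650 J.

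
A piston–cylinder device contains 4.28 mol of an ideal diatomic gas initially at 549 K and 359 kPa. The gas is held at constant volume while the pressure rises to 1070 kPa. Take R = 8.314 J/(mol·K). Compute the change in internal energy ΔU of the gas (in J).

V₁ = nRT₁/P₁ = 4.28×8.314×549/359 = 54.4 L.
Isochoric: V stays 54.4 L; P/T = const ⇒ T₂ = 1640 K, P₂ = 1070 kPa.
For an ideal gas ΔU = nCvΔT with Cv = (5/2)R = 20.8 J/(mol·K).
ΔU = 4.28×20.8×(1640−549) = 96700 J.

96700 J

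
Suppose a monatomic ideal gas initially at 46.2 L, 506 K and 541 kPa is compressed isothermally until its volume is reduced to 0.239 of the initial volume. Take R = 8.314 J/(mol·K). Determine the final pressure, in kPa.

2260 kPa

Isothermal: T stays 506 K; PV = const ⇒ V₂ = 11.0 L, P₂ = 2260 kPa.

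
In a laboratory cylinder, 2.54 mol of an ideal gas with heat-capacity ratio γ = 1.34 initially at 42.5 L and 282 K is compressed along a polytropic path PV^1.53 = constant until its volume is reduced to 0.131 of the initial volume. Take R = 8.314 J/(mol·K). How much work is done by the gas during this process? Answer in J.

-21800 J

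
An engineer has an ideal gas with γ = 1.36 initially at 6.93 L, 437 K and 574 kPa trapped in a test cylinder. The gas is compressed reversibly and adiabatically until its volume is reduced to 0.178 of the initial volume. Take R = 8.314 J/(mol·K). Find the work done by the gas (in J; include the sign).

-9520 J

n = P₁V₁/(RT₁) = 574×6.93/(8.314×437) = 1.09 mol.
Adiabatic: TV^(γ−1) = const ⇒ T₂ = 437×(5.62)^0.360 = 813 K; PV^γ = const ⇒ P₂ = 6000 kPa.
ΔU = nCvΔT = 1.09×23.1×(813−437) = 9520 J.
Q = 0 for an adiabatic process, so W = −ΔU = -9520 J.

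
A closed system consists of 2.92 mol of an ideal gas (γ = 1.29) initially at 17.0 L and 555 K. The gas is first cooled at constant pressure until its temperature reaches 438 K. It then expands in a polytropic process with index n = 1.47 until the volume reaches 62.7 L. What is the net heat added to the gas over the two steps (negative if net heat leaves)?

-19900 J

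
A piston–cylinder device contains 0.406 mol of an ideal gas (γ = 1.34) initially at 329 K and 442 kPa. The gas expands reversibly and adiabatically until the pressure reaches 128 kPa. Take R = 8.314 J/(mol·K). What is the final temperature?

V₁ = nRT₁/P₁ = 0.406×8.314×329/442 = 2.51 L.
Adiabatic: T₂/T₁ = (P₂/P₁)^((γ−1)/γ) ⇒ T₂ = 329×(0.290)^0.254 = 240 K; V₂ = 6.34 L.

240 K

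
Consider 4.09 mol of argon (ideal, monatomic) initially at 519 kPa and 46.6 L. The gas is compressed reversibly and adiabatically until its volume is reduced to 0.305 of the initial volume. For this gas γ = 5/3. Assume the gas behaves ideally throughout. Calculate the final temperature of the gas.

T₁ = P₁V₁/(nR) = 519×46.6/(4.09×8.314) = 711 K.
Adiabatic: TV^(γ−1) = const ⇒ T₂ = 711×(3.28)^0.667 = 1570 K; PV^γ = const ⇒ P₂ = 3760 kPa.

1570 K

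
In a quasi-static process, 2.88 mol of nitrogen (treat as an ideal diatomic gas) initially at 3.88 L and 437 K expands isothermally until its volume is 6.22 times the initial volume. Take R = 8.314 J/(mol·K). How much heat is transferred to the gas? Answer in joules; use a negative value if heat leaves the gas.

P₁ = nRT₁/V₁ = 2.88×8.314×437/3.88 = 2700 kPa.
Isothermal: T stays 437 K; PV = const ⇒ V₂ = 24.1 L, P₂ = 434 kPa.
ΔU = 0 (ideal gas, T constant).
W = nRT ln(V₂/V₁) = 2.88×8.314×437×ln(6.22) = 19100 J.
Q = ΔU + W = 19100 J.

19100 J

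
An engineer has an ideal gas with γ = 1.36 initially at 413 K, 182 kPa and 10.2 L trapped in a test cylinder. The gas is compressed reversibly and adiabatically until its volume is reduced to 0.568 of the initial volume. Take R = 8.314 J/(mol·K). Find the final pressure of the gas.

393 kPa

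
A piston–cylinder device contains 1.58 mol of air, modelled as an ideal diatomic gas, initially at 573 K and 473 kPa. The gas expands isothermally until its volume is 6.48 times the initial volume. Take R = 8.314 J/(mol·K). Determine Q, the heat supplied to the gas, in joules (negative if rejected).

14100 J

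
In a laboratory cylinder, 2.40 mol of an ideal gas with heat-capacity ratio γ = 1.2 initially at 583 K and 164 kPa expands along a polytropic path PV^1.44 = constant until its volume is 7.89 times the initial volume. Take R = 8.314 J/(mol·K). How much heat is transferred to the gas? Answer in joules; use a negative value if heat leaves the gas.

V₁ = nRT₁/P₁ = 2.40×8.314×583/164 = 70.9 L.
Polytropic n=1.44: T₂ = T₁(V₁/V₂)^(n−1) = 583×(0.127)^0.44 = 235 K; P₂ = P₁(V₁/V₂)^n = 8.38 kPa.
W = (P₁V₁−P₂V₂)/(n−1) = (164×70.9−8.38×560)/0.44 = 15800 J.
ΔU = nCvΔT = 2.40×41.6×(235−583) = -34700 J.
Q = ΔU + W = -18900 J.

-18900 J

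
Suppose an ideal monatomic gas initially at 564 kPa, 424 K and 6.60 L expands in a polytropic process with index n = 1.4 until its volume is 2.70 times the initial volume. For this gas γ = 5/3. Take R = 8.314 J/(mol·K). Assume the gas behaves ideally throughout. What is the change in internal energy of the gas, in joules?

n = P₁V₁/(RT₁) = 564×6.60/(8.314×424) = 1.06 mol.
Polytropic n=1.4: T₂ = T₁(V₁/V₂)^(n−1) = 424×(0.370)^0.40 = 285 K; P₂ = P₁(V₁/V₂)^n = 140 kPa.
For an ideal gas ΔU = nCvΔT with Cv = (3/2)R = 12.5 J/(mol·K).
ΔU = 1.06×12.5×(285−424) = -1830 J.

-1830 J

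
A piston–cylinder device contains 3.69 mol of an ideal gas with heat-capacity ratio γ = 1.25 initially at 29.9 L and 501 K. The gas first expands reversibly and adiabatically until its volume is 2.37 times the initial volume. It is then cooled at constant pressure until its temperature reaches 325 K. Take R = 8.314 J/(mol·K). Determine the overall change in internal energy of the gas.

P₁ = nRT₁/V₁ = 3.69×8.314×501/29.9 = 514 kPa.
Step 1 — Adiabatic: TV^(γ−1) = const ⇒ T₂ = 501×(0.422)^0.250 = 404 K; PV^γ = const ⇒ P₂ = 175 kPa.
ΔU = nCvΔT = 3.69×33.3×(404−501) = -11900 J.
Q = 0 for an adiabatic process, so W = −ΔU = 11900 J.
State after step 1: P = 175 kPa, V = 70.9 L, T = 404 K.
Step 2 — Isobaric: P stays 175 kPa; V/T = const ⇒ T₂ = 325 K, V₂ = 57.0 L.
W = PΔV = 175×(57.0−70.9) kPa·L = -2420 J.
ΔU = nCvΔT = 3.69×33.3×(325−404) = -9670 J.
Q = ΔU + W = nCpΔT = -12100 J.
Net over both steps: W = 9510 J, Q = -12100 J, ΔU = -21600 J.

-21600 J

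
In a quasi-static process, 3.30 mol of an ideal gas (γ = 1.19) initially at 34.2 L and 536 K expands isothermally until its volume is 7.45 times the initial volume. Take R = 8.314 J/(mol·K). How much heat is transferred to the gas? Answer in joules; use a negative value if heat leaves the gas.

29500 J

P₁ = nRT₁/V₁ = 3.30×8.314×536/34.2 = 430 kPa.
Isothermal: T stays 536 K; PV = const ⇒ V₂ = 255 L, P₂ = 57.7 kPa.
ΔU = 0 (ideal gas, T constant).
W = nRT ln(V₂/V₁) = 3.30×8.314×536×ln(7.45) = 29500 J.
Q = ΔU + W = 29500 J.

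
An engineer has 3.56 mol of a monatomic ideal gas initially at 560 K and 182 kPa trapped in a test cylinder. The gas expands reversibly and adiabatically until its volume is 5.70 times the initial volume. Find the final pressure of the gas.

10.0 kPa

V₁ = nRT₁/P₁ = 3.56×8.314×560/182 = 91.1 L.
Adiabatic: TV^(γ−1) = const ⇒ T₂ = 560×(0.175)^0.667 = 175 K; PV^γ = const ⇒ P₂ = 10.0 kPa.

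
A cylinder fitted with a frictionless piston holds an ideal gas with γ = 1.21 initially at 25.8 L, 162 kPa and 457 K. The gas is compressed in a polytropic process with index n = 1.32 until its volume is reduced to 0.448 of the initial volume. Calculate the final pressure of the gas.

468 kPa

Polytropic n=1.32: T₂ = T₁(V₁/V₂)^(n−1) = 457×(2.23)^0.32 = 591 K; P₂ = P₁(V₁/V₂)^n = 468 kPa.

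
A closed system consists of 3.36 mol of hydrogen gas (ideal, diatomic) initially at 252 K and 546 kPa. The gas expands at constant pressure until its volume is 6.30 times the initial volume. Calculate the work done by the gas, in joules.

37300 J

V₁ = nRT₁/P₁ = 3.36×8.314×252/546 = 12.9 L.
Isobaric: P stays 546 kPa; V/T = const ⇒ T₂ = 1590 K, V₂ = 81.2 L.
W = PΔV = 546×(81.2−12.9) kPa·L = 37300 J.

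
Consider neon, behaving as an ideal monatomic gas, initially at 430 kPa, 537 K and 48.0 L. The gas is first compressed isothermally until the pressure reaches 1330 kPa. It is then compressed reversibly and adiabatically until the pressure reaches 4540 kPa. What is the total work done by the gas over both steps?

-42900 J

n = P₁V₁/(RT₁) = 430×48.0/(8.314×537) = 4.62 mol.
Step 1 — Isothermal: T stays 537 K; PV = const ⇒ V₂ = 15.5 L, P₂ = 1330 kPa.
ΔU = 0 (ideal gas, T constant).
W = nRT ln(V₂/V₁) = 4.62×8.314×537×ln(0.323) = -23300 J.
Q = ΔU + W = -23300 J.
State after step 1: P = 1330 kPa, V = 15.5 L, T = 537 K.
Step 2 — Adiabatic: T₂/T₁ = (P₂/P₁)^((γ−1)/γ) ⇒ T₂ = 537×(3.41)^0.400 = 878 K; V₂ = 7.43 L.
ΔU = nCvΔT = 4.62×12.5×(878−537) = 19600 J.
Q = 0 for an adiabatic process, so W = −ΔU = -19600 J.
Net over both steps: W = -42900 J, Q = -23300 J, ΔU = 19600 J.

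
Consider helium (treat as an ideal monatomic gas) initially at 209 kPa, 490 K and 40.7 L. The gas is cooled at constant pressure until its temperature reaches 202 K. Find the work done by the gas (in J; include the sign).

-5000 J

n = P₁V₁/(RT₁) = 209×40.7/(8.314×490) = 2.09 mol.
Isobaric: P stays 209 kPa; V/T = const ⇒ T₂ = 202 K, V₂ = 16.8 L.
W = PΔV = 209×(16.8−40.7) kPa·L = -5000 J.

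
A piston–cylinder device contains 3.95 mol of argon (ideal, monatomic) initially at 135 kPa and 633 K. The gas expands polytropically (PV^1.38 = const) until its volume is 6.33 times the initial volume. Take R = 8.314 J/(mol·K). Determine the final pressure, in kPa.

V₁ = nRT₁/P₁ = 3.95×8.314×633/135 = 154 L.
Polytropic n=1.38: T₂ = T₁(V₁/V₂)^(n−1) = 633×(0.158)^0.38 = 314 K; P₂ = P₁(V₁/V₂)^n = 10.6 kPa.

10.6 kPa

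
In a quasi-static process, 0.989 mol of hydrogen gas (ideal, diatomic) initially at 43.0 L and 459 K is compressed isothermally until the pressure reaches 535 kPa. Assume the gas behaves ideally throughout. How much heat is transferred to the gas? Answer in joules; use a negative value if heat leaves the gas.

P₁ = nRT₁/V₁ = 0.989×8.314×459/43.0 = 87.8 kPa.
Isothermal: T stays 459 K; PV = const ⇒ V₂ = 7.05 L, P₂ = 535 kPa.
ΔU = 0 (ideal gas, T constant).
W = nRT ln(V₂/V₁) = 0.989×8.314×459×ln(0.164) = -6820 J.
Q = ΔU + W = -6820 J.

-6820 J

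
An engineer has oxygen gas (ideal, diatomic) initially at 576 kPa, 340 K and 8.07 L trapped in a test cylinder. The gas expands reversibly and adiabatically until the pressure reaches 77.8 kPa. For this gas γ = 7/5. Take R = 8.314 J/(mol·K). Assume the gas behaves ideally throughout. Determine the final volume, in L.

33.7 L

Adiabatic: T₂/T₁ = (P₂/P₁)^((γ−1)/γ) ⇒ T₂ = 340×(0.135)^0.286 = 192 K; V₂ = 33.7 L.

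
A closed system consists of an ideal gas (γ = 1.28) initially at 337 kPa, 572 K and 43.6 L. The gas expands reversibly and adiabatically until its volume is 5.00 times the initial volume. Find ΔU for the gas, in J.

-19000 J

n = P₁V₁/(RT₁) = 337×43.6/(8.314×572) = 3.09 mol.
Adiabatic: TV^(γ−1) = const ⇒ T₂ = 572×(0.200)^0.280 = 364 K; PV^γ = const ⇒ P₂ = 42.9 kPa.
For an ideal gas ΔU = nCvΔT with Cv = R/(γ−1) = 29.7 J/(mol·K).
ΔU = 3.09×29.7×(364−572) = -19000 J.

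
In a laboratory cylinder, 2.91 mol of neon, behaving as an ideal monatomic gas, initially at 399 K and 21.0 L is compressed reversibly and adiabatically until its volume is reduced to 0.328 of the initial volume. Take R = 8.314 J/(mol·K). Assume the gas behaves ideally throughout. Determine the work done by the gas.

P₁ = nRT₁/V₁ = 2.91×8.314×399/21.0 = 460 kPa.
Adiabatic: TV^(γ−1) = const ⇒ T₂ = 399×(3.05)^0.667 = 839 K; PV^γ = const ⇒ P₂ = 2950 kPa.
ΔU = nCvΔT = 2.91×12.5×(839−399) = 16000 J.
Q = 0 for an adiabatic process, so W = −ΔU = -16000 J.

-16000 J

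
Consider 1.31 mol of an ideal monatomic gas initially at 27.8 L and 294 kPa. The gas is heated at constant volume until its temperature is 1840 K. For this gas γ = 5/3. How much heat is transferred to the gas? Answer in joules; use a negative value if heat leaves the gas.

T₁ = P₁V₁/(nR) = 294×27.8/(1.31×8.314) = 750 K.
Isochoric: V stays 27.8 L; P/T = const ⇒ T₂ = 1840 K, P₂ = 721 kPa.
W = 0 (no volume change).
ΔU = nCvΔT = 1.31×12.5×(1840−750) = 17800 J.
Q = ΔU = 17800 J.

17800 J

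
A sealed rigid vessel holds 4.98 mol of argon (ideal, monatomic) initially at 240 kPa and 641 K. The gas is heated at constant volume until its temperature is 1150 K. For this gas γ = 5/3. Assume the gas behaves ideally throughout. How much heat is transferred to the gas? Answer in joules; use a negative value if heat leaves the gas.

31600 J

V₁ = nRT₁/P₁ = 4.98×8.314×641/240 = 111 L.
Isochoric: V stays 111 L; P/T = const ⇒ T₂ = 1150 K, P₂ = 431 kPa.
W = 0 (no volume change).
ΔU = nCvΔT = 4.98×12.5×(1150−641) = 31600 J.
Q = ΔU = 31600 J.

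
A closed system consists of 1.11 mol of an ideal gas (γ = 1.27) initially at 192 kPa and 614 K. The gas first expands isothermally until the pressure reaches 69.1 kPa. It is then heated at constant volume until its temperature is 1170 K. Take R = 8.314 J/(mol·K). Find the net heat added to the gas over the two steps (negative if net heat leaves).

24800 J

V₁ = nRT₁/P₁ = 1.11×8.314×614/192 = 29.5 L.
Step 1 — Isothermal: T stays 614 K; PV = const ⇒ V₂ = 82.0 L, P₂ = 69.1 kPa.
ΔU = 0 (ideal gas, T constant).
W = nRT ln(V₂/V₁) = 1.11×8.314×614×ln(2.78) = 5790 J.
Q = ΔU + W = 5790 J.
State after step 1: P = 69.1 kPa, V = 82.0 L, T = 614 K.
Step 2 — Isochoric: V stays 82.0 L; P/T = const ⇒ T₂ = 1170 K, P₂ = 132 kPa.
W = 0 (no volume change).
ΔU = nCvΔT = 1.11×30.8×(1170−614) = 19000 J.
Q = ΔU = 19000 J.
Net over both steps: W = 5790 J, Q = 24800 J, ΔU = 19000 J.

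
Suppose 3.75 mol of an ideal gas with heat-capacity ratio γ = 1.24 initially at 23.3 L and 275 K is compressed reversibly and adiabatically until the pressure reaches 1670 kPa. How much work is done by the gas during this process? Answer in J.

P₁ = nRT₁/V₁ = 3.75×8.314×275/23.3 = 368 kPa.
Adiabatic: T₂/T₁ = (P₂/P₁)^((γ−1)/γ) ⇒ T₂ = 275×(4.54)^0.194 = 369 K; V₂ = 6.88 L.
ΔU = nCvΔT = 3.75×34.6×(369−275) = 12200 J.
Q = 0 for an adiabatic process, so W = −ΔU = -12200 J.

-12200 J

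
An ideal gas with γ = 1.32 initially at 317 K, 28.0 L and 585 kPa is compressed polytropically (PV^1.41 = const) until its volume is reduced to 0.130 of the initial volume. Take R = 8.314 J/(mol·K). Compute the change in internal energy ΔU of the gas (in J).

n = P₁V₁/(RT₁) = 585×28.0/(8.314×317) = 6.22 mol.
Polytropic n=1.41: T₂ = T₁(V₁/V₂)^(n−1) = 317×(7.69)^0.41 = 732 K; P₂ = P₁(V₁/V₂)^n = 10400 kPa.
For an ideal gas ΔU = nCvΔT with Cv = R/(γ−1) = 26.0 J/(mol·K).
ΔU = 6.22×26.0×(732−317) = 67000 J.

67000 J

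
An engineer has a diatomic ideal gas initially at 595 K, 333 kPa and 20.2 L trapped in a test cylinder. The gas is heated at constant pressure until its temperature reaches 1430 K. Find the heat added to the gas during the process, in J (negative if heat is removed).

n = P₁V₁/(RT₁) = 333×20.2/(8.314×595) = 1.36 mol.
Isobaric: P stays 333 kPa; V/T = const ⇒ T₂ = 1430 K, V₂ = 48.5 L.
W = PΔV = 333×(48.5−20.2) kPa·L = 9440 J.
ΔU = nCvΔT = 1.36×20.8×(1430−595) = 23600 J.
Q = ΔU + W = nCpΔT = 33000 J.

33000 J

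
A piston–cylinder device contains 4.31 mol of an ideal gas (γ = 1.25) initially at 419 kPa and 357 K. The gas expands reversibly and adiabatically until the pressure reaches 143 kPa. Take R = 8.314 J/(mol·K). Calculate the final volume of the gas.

72.2 L

V₁ = nRT₁/P₁ = 4.31×8.314×357/419 = 30.5 L.
Adiabatic: T₂/T₁ = (P₂/P₁)^((γ−1)/γ) ⇒ T₂ = 357×(0.341)^0.200 = 288 K; V₂ = 72.2 L.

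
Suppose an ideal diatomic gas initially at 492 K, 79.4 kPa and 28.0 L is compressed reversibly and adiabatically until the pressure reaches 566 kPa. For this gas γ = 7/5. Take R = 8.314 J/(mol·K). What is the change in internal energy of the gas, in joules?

4180 J

n = P₁V₁/(RT₁) = 79.4×28.0/(8.314×492) = 0.544 mol.
Adiabatic: T₂/T₁ = (P₂/P₁)^((γ−1)/γ) ⇒ T₂ = 492×(7.13)^0.286 = 862 K; V₂ = 6.88 L.
For an ideal gas ΔU = nCvΔT with Cv = (5/2)R = 20.8 J/(mol·K).
ΔU = 0.544×20.8×(862−492) = 4180 J.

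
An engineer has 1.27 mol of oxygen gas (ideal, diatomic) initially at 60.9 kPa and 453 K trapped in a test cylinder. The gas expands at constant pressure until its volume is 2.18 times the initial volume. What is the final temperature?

988 K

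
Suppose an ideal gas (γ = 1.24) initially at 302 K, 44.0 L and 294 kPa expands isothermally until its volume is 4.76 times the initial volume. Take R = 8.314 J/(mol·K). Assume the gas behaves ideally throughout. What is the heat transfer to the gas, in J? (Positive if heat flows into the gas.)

n = P₁V₁/(RT₁) = 294×44.0/(8.314×302) = 5.15 mol.
Isothermal: T stays 302 K; PV = const ⇒ V₂ = 209 L, P₂ = 61.8 kPa.
ΔU = 0 (ideal gas, T constant).
W = nRT ln(V₂/V₁) = 5.15×8.314×302×ln(4.76) = 20200 J.
Q = ΔU + W = 20200 J.

20200 J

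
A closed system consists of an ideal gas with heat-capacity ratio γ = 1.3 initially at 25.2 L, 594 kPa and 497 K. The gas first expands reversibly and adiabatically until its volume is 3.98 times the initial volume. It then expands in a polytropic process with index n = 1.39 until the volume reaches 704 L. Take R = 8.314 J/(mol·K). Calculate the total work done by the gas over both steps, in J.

30400 J

n = P₁V₁/(RT₁) = 594×25.2/(8.314×497) = 3.62 mol.
Step 1 — Adiabatic: TV^(γ−1) = const ⇒ T₂ = 497×(0.251)^0.300 = 328 K; PV^γ = const ⇒ P₂ = 98.6 kPa.
ΔU = nCvΔT = 3.62×27.7×(328−497) = -16900 J.
Q = 0 for an adiabatic process, so W = −ΔU = 16900 J.
State after step 1: P = 98.6 kPa, V = 100 L, T = 328 K.
Step 2 — Polytropic n=1.39: T₂ = T₁(V₁/V₂)^(n−1) = 328×(0.142)^0.39 = 154 K; P₂ = P₁(V₁/V₂)^n = 6.57 kPa.
W = (P₁V₁−P₂V₂)/(n−1) = (98.6×100−6.57×704)/0.39 = 13500 J.
ΔU = nCvΔT = 3.62×27.7×(154−328) = -17500 J.
Q = ΔU + W = -4050 J.
Net over both steps: W = 30400 J, Q = -4050 J, ΔU = -34500 J.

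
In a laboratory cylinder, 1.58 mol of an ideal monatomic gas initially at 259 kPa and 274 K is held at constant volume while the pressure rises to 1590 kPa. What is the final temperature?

1680 K

V₁ = nRT₁/P₁ = 1.58×8.314×274/259 = 13.9 L.
Isochoric: V stays 13.9 L; P/T = const ⇒ T₂ = 1680 K, P₂ = 1590 kPa.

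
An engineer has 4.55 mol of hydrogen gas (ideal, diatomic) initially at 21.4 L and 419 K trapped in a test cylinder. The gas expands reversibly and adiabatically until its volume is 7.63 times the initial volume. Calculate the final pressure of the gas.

43.1 kPa

P₁ = nRT₁/V₁ = 4.55×8.314×419/21.4 = 741 kPa.
Adiabatic: TV^(γ−1) = const ⇒ T₂ = 419×(0.131)^0.400 = 186 K; PV^γ = const ⇒ P₂ = 43.1 kPa.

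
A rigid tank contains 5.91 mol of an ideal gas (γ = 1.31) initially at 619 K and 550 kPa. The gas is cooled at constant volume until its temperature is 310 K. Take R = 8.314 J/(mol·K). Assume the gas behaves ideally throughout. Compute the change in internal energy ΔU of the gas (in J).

V₁ = nRT₁/P₁ = 5.91×8.314×619/550 = 55.3 L.
Isochoric: V stays 55.3 L; P/T = const ⇒ T₂ = 310 K, P₂ = 275 kPa.
For an ideal gas ΔU = nCvΔT with Cv = R/(γ−1) = 26.8 J/(mol·K).
ΔU = 5.91×26.8×(310−619) = -49000 J.

-49000 J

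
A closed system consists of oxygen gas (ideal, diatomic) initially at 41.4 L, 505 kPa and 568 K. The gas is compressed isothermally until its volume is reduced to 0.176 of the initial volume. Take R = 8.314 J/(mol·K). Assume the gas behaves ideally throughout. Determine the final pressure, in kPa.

2870 kPa

Isothermal: T stays 568 K; PV = const ⇒ V₂ = 7.29 L, P₂ = 2870 kPa.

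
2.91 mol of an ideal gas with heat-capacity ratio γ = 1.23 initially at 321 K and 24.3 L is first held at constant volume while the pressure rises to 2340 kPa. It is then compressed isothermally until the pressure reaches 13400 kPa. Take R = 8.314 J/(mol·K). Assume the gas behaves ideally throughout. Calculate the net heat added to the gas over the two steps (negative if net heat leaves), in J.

P₁ = nRT₁/V₁ = 2.91×8.314×321/24.3 = 320 kPa.
Step 1 — Isochoric: V stays 24.3 L; P/T = const ⇒ T₂ = 2350 K, P₂ = 2340 kPa.
W = 0 (no volume change).
ΔU = nCvΔT = 2.91×36.1×(2350−321) = 213000 J.
Q = ΔU = 213000 J.
State after step 1: P = 2340 kPa, V = 24.3 L, T = 2350 K.
Step 2 — Isothermal: T stays 2350 K; PV = const ⇒ V₂ = 4.24 L, P₂ = 13400 kPa.
ΔU = 0 (ideal gas, T constant).
W = nRT ln(V₂/V₁) = 2.91×8.314×2350×ln(0.175) = -99200 J.
Q = ΔU + W = -99200 J.
Net over both steps: W = -99200 J, Q = 114000 J, ΔU = 213000 J.

114000 J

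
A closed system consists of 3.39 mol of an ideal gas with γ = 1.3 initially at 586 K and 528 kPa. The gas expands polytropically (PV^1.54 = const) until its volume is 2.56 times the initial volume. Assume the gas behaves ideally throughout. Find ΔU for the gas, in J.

-21900 J

V₁ = nRT₁/P₁ = 3.39×8.314×586/528 = 31.3 L.
Polytropic n=1.54: T₂ = T₁(V₁/V₂)^(n−1) = 586×(0.391)^0.54 = 353 K; P₂ = P₁(V₁/V₂)^n = 124 kPa.
For an ideal gas ΔU = nCvΔT with Cv = R/(γ−1) = 27.7 J/(mol·K).
ΔU = 3.39×27.7×(353−586) = -21900 J.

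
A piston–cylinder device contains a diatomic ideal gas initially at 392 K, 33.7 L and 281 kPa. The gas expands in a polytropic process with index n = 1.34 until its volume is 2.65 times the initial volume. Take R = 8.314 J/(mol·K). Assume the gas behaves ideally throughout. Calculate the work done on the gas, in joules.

-7860 J

n = P₁V₁/(RT₁) = 281×33.7/(8.314×392) = 2.91 mol.
Polytropic n=1.34: T₂ = T₁(V₁/V₂)^(n−1) = 392×(0.377)^0.34 = 281 K; P₂ = P₁(V₁/V₂)^n = 76.1 kPa.
W = (P₁V₁−P₂V₂)/(n−1) = (281×33.7−76.1×89.3)/0.34 = 7860 J.
Work done on the gas = −W_by = -7860 J.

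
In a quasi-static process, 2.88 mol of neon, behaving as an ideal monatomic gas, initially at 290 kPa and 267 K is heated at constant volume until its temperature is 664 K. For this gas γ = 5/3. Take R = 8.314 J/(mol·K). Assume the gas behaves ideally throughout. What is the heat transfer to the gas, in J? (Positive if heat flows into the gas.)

14300 J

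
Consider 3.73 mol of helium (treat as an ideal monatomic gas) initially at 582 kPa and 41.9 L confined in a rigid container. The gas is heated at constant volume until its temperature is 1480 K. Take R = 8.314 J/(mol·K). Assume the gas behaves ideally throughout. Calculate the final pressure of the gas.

T₁ = P₁V₁/(nR) = 582×41.9/(3.73×8.314) = 786 K.
Isochoric: V stays 41.9 L; P/T = const ⇒ T₂ = 1480 K, P₂ = 1100 kPa.

1100 kPa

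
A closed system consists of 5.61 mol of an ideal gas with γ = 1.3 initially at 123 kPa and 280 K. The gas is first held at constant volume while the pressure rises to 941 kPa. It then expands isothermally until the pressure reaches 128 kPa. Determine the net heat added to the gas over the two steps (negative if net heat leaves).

V₁ = nRT₁/P₁ = 5.61×8.314×280/123 = 106 L.
Step 1 — Isochoric: V stays 106 L; P/T = const ⇒ T₂ = 2140 K, P₂ = 941 kPa.
W = 0 (no volume change).
ΔU = nCvΔT = 5.61×27.7×(2140−280) = 290000 J.
Q = ΔU = 290000 J.
State after step 1: P = 941 kPa, V = 106 L, T = 2140 K.
Step 2 — Isothermal: T stays 2140 K; PV = const ⇒ V₂ = 781 L, P₂ = 128 kPa.
ΔU = 0 (ideal gas, T constant).
W = nRT ln(V₂/V₁) = 5.61×8.314×2140×ln(7.35) = 199000 J.
Q = ΔU + W = 199000 J.
Net over both steps: W = 199000 J, Q = 489000 J, ΔU = 290000 J.

489000 J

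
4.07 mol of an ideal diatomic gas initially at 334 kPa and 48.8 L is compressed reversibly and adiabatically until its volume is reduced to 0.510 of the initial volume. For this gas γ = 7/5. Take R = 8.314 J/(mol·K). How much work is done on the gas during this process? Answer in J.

T₁ = P₁V₁/(nR) = 334×48.8/(4.07×8.314) = 482 K.
Adiabatic: TV^(γ−1) = const ⇒ T₂ = 482×(1.96)^0.400 = 631 K; PV^γ = const ⇒ P₂ = 857 kPa.
ΔU = nCvΔT = 4.07×20.8×(631−482) = 12600 J.
Q = 0 for an adiabatic process, so W = −ΔU = -12600 J.
Work done on the gas = −W_by = 12600 J.

12600 J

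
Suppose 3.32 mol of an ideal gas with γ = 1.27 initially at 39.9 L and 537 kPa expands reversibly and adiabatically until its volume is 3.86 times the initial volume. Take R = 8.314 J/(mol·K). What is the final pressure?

T₁ = P₁V₁/(nR) = 537×39.9/(3.32×8.314) = 776 K.
Adiabatic: TV^(γ−1) = const ⇒ T₂ = 776×(0.259)^0.270 = 539 K; PV^γ = const ⇒ P₂ = 96.6 kPa.

96.6 kPa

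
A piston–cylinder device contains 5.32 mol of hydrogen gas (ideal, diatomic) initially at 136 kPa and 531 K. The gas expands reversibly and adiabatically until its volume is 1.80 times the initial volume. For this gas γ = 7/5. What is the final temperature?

V₁ = nRT₁/P₁ = 5.32×8.314×531/136 = 173 L.
Adiabatic: TV^(γ−1) = const ⇒ T₂ = 531×(0.556)^0.400 = 420 K; PV^γ = const ⇒ P₂ = 59.7 kPa.

420 K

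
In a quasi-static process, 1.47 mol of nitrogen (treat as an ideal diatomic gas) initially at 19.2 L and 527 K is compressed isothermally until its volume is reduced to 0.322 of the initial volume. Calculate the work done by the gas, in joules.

P₁ = nRT₁/V₁ = 1.47×8.314×527/19.2 = 335 kPa.
Isothermal: T stays 527 K; PV = const ⇒ V₂ = 6.18 L, P₂ = 1040 kPa.
W = nRT ln(V₂/V₁) = 1.47×8.314×527×ln(0.322) = -7300 J.

-7300 J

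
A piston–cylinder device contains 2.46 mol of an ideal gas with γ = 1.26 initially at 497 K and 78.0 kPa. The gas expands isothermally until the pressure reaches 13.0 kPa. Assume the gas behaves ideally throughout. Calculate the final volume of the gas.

782 L

V₁ = nRT₁/P₁ = 2.46×8.314×497/78.0 = 130 L.
Isothermal: T stays 497 K; PV = const ⇒ V₂ = 782 L, P₂ = 13.0 kPa.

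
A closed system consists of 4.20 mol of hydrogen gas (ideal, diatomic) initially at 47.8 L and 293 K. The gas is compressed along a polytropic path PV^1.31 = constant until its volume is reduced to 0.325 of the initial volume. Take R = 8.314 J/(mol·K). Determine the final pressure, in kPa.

933 kPa

P₁ = nRT₁/V₁ = 4.20×8.314×293/47.8 = 214 kPa.
Polytropic n=1.31: T₂ = T₁(V₁/V₂)^(n−1) = 293×(3.08)^0.31 = 415 K; P₂ = P₁(V₁/V₂)^n = 933 kPa.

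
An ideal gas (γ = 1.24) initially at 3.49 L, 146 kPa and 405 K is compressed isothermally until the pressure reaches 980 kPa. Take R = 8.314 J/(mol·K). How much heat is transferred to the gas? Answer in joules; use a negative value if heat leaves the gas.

-970 J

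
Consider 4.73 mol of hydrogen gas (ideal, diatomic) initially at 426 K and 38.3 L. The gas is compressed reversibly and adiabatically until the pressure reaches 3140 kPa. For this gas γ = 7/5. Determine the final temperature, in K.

P₁ = nRT₁/V₁ = 4.73×8.314×426/38.3 = 437 kPa.
Adiabatic: T₂/T₁ = (P₂/P₁)^((γ−1)/γ) ⇒ T₂ = 426×(7.18)^0.286 = 748 K; V₂ = 9.37 L.

748 K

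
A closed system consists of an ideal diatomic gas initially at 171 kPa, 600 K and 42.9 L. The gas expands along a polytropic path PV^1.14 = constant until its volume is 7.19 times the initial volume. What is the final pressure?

18.0 kPa

Polytropic n=1.14: T₂ = T₁(V₁/V₂)^(n−1) = 600×(0.139)^0.14 = 455 K; P₂ = P₁(V₁/V₂)^n = 18.0 kPa.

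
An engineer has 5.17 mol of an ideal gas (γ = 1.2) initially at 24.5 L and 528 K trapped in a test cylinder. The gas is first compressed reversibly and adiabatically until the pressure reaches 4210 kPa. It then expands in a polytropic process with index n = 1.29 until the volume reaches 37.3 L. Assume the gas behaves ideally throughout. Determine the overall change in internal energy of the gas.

-23800 J

P₁ = nRT₁/V₁ = 5.17×8.314×528/24.5 = 926 kPa.
Step 1 — Adiabatic: T₂/T₁ = (P₂/P₁)^((γ−1)/γ) ⇒ T₂ = 528×(4.54)^0.167 = 680 K; V₂ = 6.94 L.
ΔU = nCvΔT = 5.17×41.6×(680−528) = 32600 J.
Q = 0 for an adiabatic process, so W = −ΔU = -32600 J.
State after step 1: P = 4210 kPa, V = 6.94 L, T = 680 K.
Step 2 — Polytropic n=1.29: T₂ = T₁(V₁/V₂)^(n−1) = 680×(0.186)^0.29 = 417 K; P₂ = P₁(V₁/V₂)^n = 481 kPa.
W = (P₁V₁−P₂V₂)/(n−1) = (4210×6.94−481×37.3)/0.29 = 38900 J.
ΔU = nCvΔT = 5.17×41.6×(417−680) = -56400 J.
Q = ΔU + W = -17500 J.
Net over both steps: W = 6310 J, Q = -17500 J, ΔU = -23800 J.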